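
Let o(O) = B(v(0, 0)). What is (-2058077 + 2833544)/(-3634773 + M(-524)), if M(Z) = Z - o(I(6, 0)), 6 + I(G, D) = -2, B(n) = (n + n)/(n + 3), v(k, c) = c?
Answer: -775467/3635297 ≈ -0.21332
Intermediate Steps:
B(n) = 2*n/(3 + n) (B(n) = (2*n)/(3 + n) = 2*n/(3 + n))
I(G, D) = -8 (I(G, D) = -6 - 2 = -8)
o(O) = 0 (o(O) = 2*0/(3 + 0) = 2*0/3 = 2*0*(⅓) = 0)
M(Z) = Z (M(Z) = Z - 1*0 = Z + 0 = Z)
(-2058077 + 2833544)/(-3634773 + M(-524)) = (-2058077 + 2833544)/(-3634773 - 524) = 775467/(-3635297) = 775467*(-1/3635297) = -775467/3635297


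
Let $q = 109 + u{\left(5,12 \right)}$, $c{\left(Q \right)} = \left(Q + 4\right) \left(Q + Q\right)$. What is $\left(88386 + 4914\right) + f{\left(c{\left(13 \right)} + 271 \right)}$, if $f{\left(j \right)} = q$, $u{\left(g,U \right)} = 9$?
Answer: $93418$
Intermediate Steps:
$c{\left(Q \right)} = 2 Q \left(4 + Q\right)$ ($c{\left(Q \right)} = \left(4 + Q\right) 2 Q = 2 Q \left(4 + Q\right)$)
$q = 118$ ($q = 109 + 9 = 118$)
$f{\left(j \right)} = 118$
$\left(88386 + 4914\right) + f{\left(c{\left(13 \right)} + 271 \right)} = \left(88386 + 4914\right) + 118 = 93300 + 118 = 93418$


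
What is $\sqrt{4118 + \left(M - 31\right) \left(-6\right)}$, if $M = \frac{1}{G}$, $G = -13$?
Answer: $\frac{7 \sqrt{14846}}{13} \approx 65.608$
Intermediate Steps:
$M = - \frac{1}{13}$ ($M = \frac{1}{-13} = - \frac{1}{13} \approx -0.076923$)
$\sqrt{4118 + \left(M - 31\right) \left(-6\right)} = \sqrt{4118 + \left(- \frac{1}{13} - 31\right) \left(-6\right)} = \sqrt{4118 - - \frac{2424}{13}} = \sqrt{4118 + \frac{2424}{13}} = \sqrt{\frac{55958}{13}} = \frac{7 \sqrt{14846}}{13}$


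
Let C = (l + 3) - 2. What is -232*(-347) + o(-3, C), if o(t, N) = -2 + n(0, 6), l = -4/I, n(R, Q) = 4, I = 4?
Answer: 80506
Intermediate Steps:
l = -1 (l = -4/4 = -4*1/4 = -1)
C = 0 (C = (-1 + 3) - 2 = 2 - 2 = 0)
o(t, N) = 2 (o(t, N) = -2 + 4 = 2)
-232*(-347) + o(-3, C) = -232*(-347) + 2 = 80504 + 2 = 80506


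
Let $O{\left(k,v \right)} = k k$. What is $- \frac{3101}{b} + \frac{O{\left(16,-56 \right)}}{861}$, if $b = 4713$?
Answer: $- \frac{487811}{1352631} \approx -0.36064$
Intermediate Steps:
$O{\left(k,v \right)} = k^{2}$
$- \frac{3101}{b} + \frac{O{\left(16,-56 \right)}}{861} = - \frac{3101}{4713} + \frac{16^{2}}{861} = \left(-3101\right) \frac{1}{4713} + 256 \cdot \frac{1}{861} = - \frac{3101}{4713} + \frac{256}{861} = - \frac{487811}{1352631}$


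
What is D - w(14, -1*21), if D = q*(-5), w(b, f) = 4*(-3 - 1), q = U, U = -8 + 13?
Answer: -9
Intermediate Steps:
U = 5
q = 5
w(b, f) = -16 (w(b, f) = 4*(-4) = -16)
D = -25 (D = 5*(-5) = -25)
D - w(14, -1*21) = -25 - 1*(-16) = -25 + 16 = -9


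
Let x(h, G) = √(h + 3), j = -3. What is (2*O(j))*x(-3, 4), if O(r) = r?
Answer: 0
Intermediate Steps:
x(h, G) = √(3 + h)
(2*O(j))*x(-3, 4) = (2*(-3))*√(3 - 3) = -6*√0 = -6*0 = 0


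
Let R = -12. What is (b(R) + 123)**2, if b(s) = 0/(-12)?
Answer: 15129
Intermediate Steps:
b(s) = 0 (b(s) = 0*(-1/12) = 0)
(b(R) + 123)**2 = (0 + 123)**2 = 123**2 = 15129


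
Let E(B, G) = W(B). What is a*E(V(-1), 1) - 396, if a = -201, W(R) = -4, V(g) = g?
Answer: 408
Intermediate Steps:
E(B, G) = -4
a*E(V(-1), 1) - 396 = -201*(-4) - 396 = 804 - 396 = 408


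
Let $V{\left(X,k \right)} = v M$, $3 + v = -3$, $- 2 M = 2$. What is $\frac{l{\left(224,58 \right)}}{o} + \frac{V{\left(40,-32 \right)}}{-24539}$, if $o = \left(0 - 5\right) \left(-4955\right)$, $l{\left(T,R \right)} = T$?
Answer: $\frac{5348086}{607953725} \approx 0.0087969$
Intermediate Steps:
$M = -1$ ($M = \left(- \frac{1}{2}\right) 2 = -1$)
$v = -6$ ($v = -3 - 3 = -6$)
$o = 24775$ ($o = \left(-5\right) \left(-4955\right) = 24775$)
$V{\left(X,k \right)} = 6$ ($V{\left(X,k \right)} = \left(-6\right) \left(-1\right) = 6$)
$\frac{l{\left(224,58 \right)}}{o} + \frac{V{\left(40,-32 \right)}}{-24539} = \frac{224}{24775} + \frac{6}{-24539} = 224 \cdot \frac{1}{24775} + 6 \left(- \frac{1}{24539}\right) = \frac{224}{24775} - \frac{6}{24539} = \frac{5348086}{607953725}$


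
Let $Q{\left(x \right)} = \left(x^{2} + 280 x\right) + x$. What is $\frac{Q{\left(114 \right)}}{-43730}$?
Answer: $- \frac{4503}{4373} \approx -1.0297$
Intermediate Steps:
$Q{\left(x \right)} = x^{2} + 281 x$
$\frac{Q{\left(114 \right)}}{-43730} = \frac{114 \left(281 + 114\right)}{-43730} = 114 \cdot 395 \left(- \frac{1}{43730}\right) = 45030 \left(- \frac{1}{43730}\right) = - \frac{4503}{4373}$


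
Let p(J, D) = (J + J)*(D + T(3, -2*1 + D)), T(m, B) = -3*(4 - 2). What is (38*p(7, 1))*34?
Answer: -90440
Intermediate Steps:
T(m, B) = -6 (T(m, B) = -3*2 = -6)
p(J, D) = 2*J*(-6 + D) (p(J, D) = (J + J)*(D - 6) = (2*J)*(-6 + D) = 2*J*(-6 + D))
(38*p(7, 1))*34 = (38*(2*7*(-6 + 1)))*34 = (38*(2*7*(-5)))*34 = (38*(-70))*34 = -2660*34 = -90440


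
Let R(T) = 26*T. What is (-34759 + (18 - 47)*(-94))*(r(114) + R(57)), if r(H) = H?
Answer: -51124668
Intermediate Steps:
(-34759 + (18 - 47)*(-94))*(r(114) + R(57)) = (-34759 + (18 - 47)*(-94))*(114 + 26*57) = (-34759 - 29*(-94))*(114 + 1482) = (-34759 + 2726)*1596 = -32033*1596 = -51124668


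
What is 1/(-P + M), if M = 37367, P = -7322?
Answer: 1/44689 ≈ 2.2377e-5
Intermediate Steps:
1/(-P + M) = 1/(-1*(-7322) + 37367) = 1/(7322 + 37367) = 1/44689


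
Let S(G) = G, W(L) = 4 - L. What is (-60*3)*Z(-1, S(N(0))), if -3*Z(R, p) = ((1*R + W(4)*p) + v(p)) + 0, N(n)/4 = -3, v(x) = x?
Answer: -780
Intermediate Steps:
N(n) = -12 (N(n) = 4*(-3) = -12)
Z(R, p) = -R/3 - p/3 (Z(R, p) = -(((1*R + (4 - 1*4)*p) + p) + 0)/3 = -(((R + (4 - 4)*p) + p) + 0)/3 = -(((R + 0*p) + p) + 0)/3 = -(((R + 0) + p) + 0)/3 = -((R + p) + 0)/3 = -(R + p)/3 = -R/3 - p/3)
(-60*3)*Z(-1, S(N(0))) = (-60*3)*(-1/3*(-1) - 1/3*(-12)) = (-10*18)*(1/3 + 4) = -180*13/3 = -780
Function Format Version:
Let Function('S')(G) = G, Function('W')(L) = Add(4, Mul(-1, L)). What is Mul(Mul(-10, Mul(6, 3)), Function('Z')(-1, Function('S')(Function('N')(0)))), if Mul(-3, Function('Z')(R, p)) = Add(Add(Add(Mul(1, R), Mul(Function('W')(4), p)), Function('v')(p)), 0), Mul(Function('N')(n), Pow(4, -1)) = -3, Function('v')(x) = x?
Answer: -780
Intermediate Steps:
Function('N')(n) = -12 (Function('N')(n) = Mul(4, -3) = -12)
Function('Z')(R, p) = Add(Mul(Rational(-1, 3), R), Mul(Rational(-1, 3), p)) (Function('Z')(R, p) = Mul(Rational(-1, 3), Add(Add(Add(Mul(1, R), Mul(Add(4, Mul(-1, 4)), p)), p), 0)) = Mul(Rational(-1, 3), Add(Add(Add(R, Mul(Add(4, -4), p)), p), 0)) = Mul(Rational(-1, 3), Add(Add(Add(R, Mul(0, p)), p), 0)) = Mul(Rational(-1, 3), Add(Add(Add(R, 0), p), 0)) = Mul(Rational(-1, 3), Add(Add(R, p), 0)) = Mul(Rational(-1, 3), Add(R, p)) = Add(Mul(Rational(-1, 3), R), Mul(Rational(-1, 3), p)))
Mul(Mul(-10, Mul(6, 3)), Function('Z')(-1, Function('S')(Function('N')(0)))) = Mul(Mul(-10, Mul(6, 3)), Add(Mul(Rational(-1, 3), -1), Mul(Rational(-1, 3), -12))) = Mul(Mul(-10, 18), Add(Rational(1, 3), 4)) = Mul(-180, Rational(13, 3)) = -780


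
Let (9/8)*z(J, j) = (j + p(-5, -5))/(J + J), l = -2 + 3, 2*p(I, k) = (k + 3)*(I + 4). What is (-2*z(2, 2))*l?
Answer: -4/3 ≈ -1.3333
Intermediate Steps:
p(I, k) = (3 + k)*(4 + I)/2 (p(I, k) = ((k + 3)*(I + 4))/2 = ((3 + k)*(4 + I))/2 = (3 + k)*(4 + I)/2)
l = 1
z(J, j) = 4*(1 + j)/(9*J) (z(J, j) = 8*((j + (6 + 2*(-5) + (3/2)*(-5) + (1/2)*(-5)*(-5)))/(J + J))/9 = 8*((j + (6 - 10 - 15/2 + 25/2))/((2*J)))/9 = 8*((j + 1)*(1/(2*J)))/9 = 8*((1 + j)*(1/(2*J)))/9 = 8*((1 + j)/(2*J))/9 = 4*(1 + j)/(9*J))
(-2*z(2, 2))*l = -8*(1 + 2)/(9*2)*1 = -8*3/(9*2)*1 = -2*2/3*1 = -4/3*1 = -4/3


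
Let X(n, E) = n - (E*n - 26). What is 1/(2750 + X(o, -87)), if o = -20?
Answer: 1/1016 ≈ 0.00098425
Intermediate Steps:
X(n, E) = 26 + n - E*n (X(n, E) = n - (-26 + E*n) = n + (26 - E*n) = 26 + n - E*n)
1/(2750 + X(o, -87)) = 1/(2750 + (26 - 20 - 1*(-87)*(-20))) = 1/(2750 + (26 - 20 - 1740)) = 1/(2750 - 1734) = 1/1016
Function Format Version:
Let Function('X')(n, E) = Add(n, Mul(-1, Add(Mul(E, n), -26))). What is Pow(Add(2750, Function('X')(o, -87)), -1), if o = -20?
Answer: Rational(1, 1016) ≈ 0.00098425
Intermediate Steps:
Function('X')(n, E) = Add(26, n, Mul(-1, E, n)) (Function('X')(n, E) = Add(n, Mul(-1, Add(-26, Mul(E, n)))) = Add(n, Add(26, Mul(-1, E, n))) = Add(26, n, Mul(-1, E, n)))
Pow(Add(2750, Function('X')(o, -87)), -1) = Pow(Add(2750, Add(26, -20, Mul(-1, -87, -20))), -1) = Pow(Add(2750, Add(26, -20, -1740)), -1) = Pow(Add(2750, -1734), -1) = Pow(1016, -1) = Rational(1, 1016)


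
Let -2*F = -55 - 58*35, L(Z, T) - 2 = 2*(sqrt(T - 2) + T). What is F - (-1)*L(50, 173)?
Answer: 2781/2 + 6*sqrt(19) ≈ 1416.7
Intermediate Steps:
L(Z, T) = 2 + 2*T + 2*sqrt(-2 + T) (L(Z, T) = 2 + 2*(sqrt(T - 2) + T) = 2 + 2*(sqrt(-2 + T) + T) = 2 + 2*(T + sqrt(-2 + T)) = 2 + (2*T + 2*sqrt(-2 + T)) = 2 + 2*T + 2*sqrt(-2 + T))
F = 2085/2 (F = -(-55 - 58*35)/2 = -(-55 - 2030)/2 = -1/2*(-2085) = 2085/2 ≈ 1042.5)
F - (-1)*L(50, 173) = 2085/2 - (-1)*(2 + 2*173 + 2*sqrt(-2 + 173)) = 2085/2 - (-1)*(2 + 346 + 2*sqrt(171)) = 2085/2 - (-1)*(2 + 346 + 2*(3*sqrt(19))) = 2085/2 - (-1)*(2 + 346 + 6*sqrt(19)) = 2085/2 - (-1)*(348 + 6*sqrt(19)) = 2085/2 - (-348 - 6*sqrt(19)) = 2085/2 + (348 + 6*sqrt(19)) = 2781/2 + 6*sqrt(19)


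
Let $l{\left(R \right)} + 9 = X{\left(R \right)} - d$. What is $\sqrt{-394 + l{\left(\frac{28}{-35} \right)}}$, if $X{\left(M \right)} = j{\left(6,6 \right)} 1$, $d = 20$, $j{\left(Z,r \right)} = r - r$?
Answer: $3 i \sqrt{47} \approx 20.567 i$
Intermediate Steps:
$j{\left(Z,r \right)} = 0$
$X{\left(M \right)} = 0$ ($X{\left(M \right)} = 0 \cdot 1 = 0$)
$l{\left(R \right)} = -29$ ($l{\left(R \right)} = -9 + \left(0 - 20\right) = -9 - 20 = -29$)
$\sqrt{-394 + l{\left(\frac{28}{-35} \right)}} = \sqrt{-394 - 29} = \sqrt{-423} = 3 i \sqrt{47}$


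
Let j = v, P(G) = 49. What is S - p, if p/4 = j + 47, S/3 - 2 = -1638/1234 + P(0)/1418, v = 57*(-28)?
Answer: 5422773685/874906 ≈ 6198.1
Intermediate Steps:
v = -1596
j = -1596
S = 1856109/874906 (S = 6 + 3*(-1638/1234 + 49/1418) = 6 + 3*(-1638*1/1234 + 49*(1/1418)) = 6 + 3*(-819/617 + 49/1418) = 6 + 3*(-1131109/874906) = 6 - 3393327/874906 = 1856109/874906 ≈ 2.1215)
p = -6196 (p = 4*(-1596 + 47) = 4*(-1549) = -6196)
S - p = 1856109/874906 - 1*(-6196) = 1856109/874906 + 6196 = 5422773685/874906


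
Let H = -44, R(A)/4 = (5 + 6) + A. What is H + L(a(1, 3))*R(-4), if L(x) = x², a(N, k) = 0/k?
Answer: -44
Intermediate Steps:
a(N, k) = 0
R(A) = 44 + 4*A (R(A) = 4*((5 + 6) + A) = 4*(11 + A) = 44 + 4*A)
H + L(a(1, 3))*R(-4) = -44 + 0²*(44 + 4*(-4)) = -44 + 0*(44 - 16) = -44 + 0*28 = -44 + 0 = -44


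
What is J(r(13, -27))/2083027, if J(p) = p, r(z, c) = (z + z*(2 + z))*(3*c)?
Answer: -16848/2083027 ≈ -0.0080882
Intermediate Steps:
r(z, c) = 3*c*(z + z*(2 + z))
J(r(13, -27))/2083027 = (3*(-27)*13*(3 + 13))/2083027 = (3*(-27)*13*16)*(1/2083027) = -16848*1/2083027 = -16848/2083027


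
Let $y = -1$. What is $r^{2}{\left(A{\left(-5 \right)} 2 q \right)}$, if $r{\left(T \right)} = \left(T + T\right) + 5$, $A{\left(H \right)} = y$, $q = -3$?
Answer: $289$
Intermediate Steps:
$A{\left(H \right)} = -1$
$r{\left(T \right)} = 5 + 2 T$ ($r{\left(T \right)} = 2 T + 5 = 5 + 2 T$)
$r^{2}{\left(A{\left(-5 \right)} 2 q \right)} = \left(5 + 2 \left(-1\right) 2 \left(-3\right)\right)^{2} = \left(5 + 2 \left(\left(-2\right) \left(-3\right)\right)\right)^{2} = \left(5 + 2 \cdot 6\right)^{2} = \left(5 + 12\right)^{2} = 17^{2} = 289$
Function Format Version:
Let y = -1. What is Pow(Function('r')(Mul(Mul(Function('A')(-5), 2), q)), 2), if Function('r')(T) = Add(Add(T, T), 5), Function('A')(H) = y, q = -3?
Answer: 289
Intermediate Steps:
Function('A')(H) = -1
Function('r')(T) = Add(5, Mul(2, T)) (Function('r')(T) = Add(Mul(2, T), 5) = Add(5, Mul(2, T)))
Pow(Function('r')(Mul(Mul(Function('A')(-5), 2), q)), 2) = Pow(Add(5, Mul(2, Mul(Mul(-1, 2), -3))), 2) = Pow(Add(5, Mul(2, Mul(-2, -3))), 2) = Pow(Add(5, Mul(2, 6)), 2) = Pow(Add(5, 12), 2) = Pow(17, 2) = 289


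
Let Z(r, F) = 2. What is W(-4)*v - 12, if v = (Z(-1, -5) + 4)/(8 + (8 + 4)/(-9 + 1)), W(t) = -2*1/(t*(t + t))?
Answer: -627/52 ≈ -12.058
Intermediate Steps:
W(t) = -1/t² (W(t) = -2*1/(2*t²) = -1/t²)
v = 12/13 (v = (2 + 4)/(8 + (8 + 4)/(-9 + 1)) = 6/(8 + 12/(-8)) = 6/(8 + 12*(-⅛)) = 6/(8 - 3/2) = 6/(13/2) = 6*(2/13) = 12/13 ≈ 0.92308)
W(-4)*v - 12 = -1/(-4)²*(12/13) - 12 = -1*1/16*(12/13) - 12 = -1/16*12/13 - 12 = -3/52 - 12 = -627/52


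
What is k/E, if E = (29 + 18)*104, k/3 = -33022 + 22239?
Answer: -32349/4888 ≈ -6.6180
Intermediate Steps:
k = -32349 (k = 3*(-33022 + 22239) = 3*(-10783) = -32349)
E = 4888 (E = 47*104 = 4888)
k/E = -32349/4888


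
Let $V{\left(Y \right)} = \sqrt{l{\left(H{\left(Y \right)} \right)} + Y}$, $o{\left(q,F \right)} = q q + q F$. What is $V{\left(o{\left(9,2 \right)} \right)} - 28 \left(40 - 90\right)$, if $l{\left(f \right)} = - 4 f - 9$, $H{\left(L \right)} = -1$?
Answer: $1400 + \sqrt{94} \approx 1409.7$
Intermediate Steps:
$o{\left(q,F \right)} = q^{2} + F q$
$l{\left(f \right)} = -9 - 4 f$
$V{\left(Y \right)} = \sqrt{-5 + Y}$ ($V{\left(Y \right)} = \sqrt{\left(-9 - -4\right) + Y} = \sqrt{\left(-9 + 4\right) + Y} = \sqrt{-5 + Y}$)
$V{\left(o{\left(9,2 \right)} \right)} - 28 \left(40 - 90\right) = \sqrt{-5 + 9 \left(2 + 9\right)} - 28 \left(40 - 90\right) = \sqrt{-5 + 9 \cdot 11} - -1400 = \sqrt{-5 + 99} + 1400 = \sqrt{94} + 1400 = 1400 + \sqrt{94}$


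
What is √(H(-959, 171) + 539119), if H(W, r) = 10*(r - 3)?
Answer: √540799 ≈ 735.39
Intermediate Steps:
H(W, r) = -30 + 10*r (H(W, r) = 10*(-3 + r) = -30 + 10*r)
√(H(-959, 171) + 539119) = √((-30 + 10*171) + 539119) = √((-30 + 1710) + 539119) = √(1680 + 539119) = √540799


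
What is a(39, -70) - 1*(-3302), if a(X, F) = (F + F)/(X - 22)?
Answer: 55994/17 ≈ 3293.8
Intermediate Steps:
a(X, F) = 2*F/(-22 + X) (a(X, F) = (2*F)/(-22 + X) = 2*F/(-22 + X))
a(39, -70) - 1*(-3302) = 2*(-70)/(-22 + 39) - 1*(-3302) = 2*(-70)/17 + 3302 = 2*(-70)*(1/17) + 3302 = -140/17 + 3302 = 55994/17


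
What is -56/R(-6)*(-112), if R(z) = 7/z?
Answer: -5376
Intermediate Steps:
-56/R(-6)*(-112) = -56/(7/(-6))*(-112) = -56/(7*(-1/6))*(-112) = -56/(-7/6)*(-112) = -56*(-6/7)*(-112) = 48*(-112) = -5376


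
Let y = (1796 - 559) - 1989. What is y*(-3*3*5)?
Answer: 33840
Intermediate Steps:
y = -752 (y = 1237 - 1989 = -752)
y*(-3*3*5) = -752*(-3*3)*5 = -(-6768)*5 = -752*(-45) = 33840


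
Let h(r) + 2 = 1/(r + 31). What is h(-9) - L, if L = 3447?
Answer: -75877/22 ≈ -3449.0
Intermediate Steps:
h(r) = -2 + 1/(31 + r) (h(r) = -2 + 1/(r + 31) = -2 + 1/(31 + r))
h(-9) - L = (-61 - 2*(-9))/(31 - 9) - 1*3447 = (-61 + 18)/22 - 3447 = (1/22)*(-43) - 3447 = -43/22 - 3447 = -75877/22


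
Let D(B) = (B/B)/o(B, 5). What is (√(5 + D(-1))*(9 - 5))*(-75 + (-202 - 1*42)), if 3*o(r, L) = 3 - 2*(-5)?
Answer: -2552*√221/13 ≈ -2918.3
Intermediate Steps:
o(r, L) = 13/3 (o(r, L) = (3 - 2*(-5))/3 = (3 + 10)/3 = (⅓)*13 = 13/3)
D(B) = 3/13 (D(B) = (B/B)/(13/3) = 1*(3/13) = 3/13)
(√(5 + D(-1))*(9 - 5))*(-75 + (-202 - 1*42)) = (√(5 + 3/13)*(9 - 5))*(-75 + (-202 - 1*42)) = (√(68/13)*4)*(-75 + (-202 - 42)) = ((2*√221/13)*4)*(-75 - 244) = (8*√221/13)*(-319) = -2552*√221/13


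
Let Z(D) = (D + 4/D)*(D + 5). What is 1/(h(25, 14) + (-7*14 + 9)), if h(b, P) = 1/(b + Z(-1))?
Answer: -5/444 ≈ -0.011261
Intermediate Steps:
Z(D) = (5 + D)*(D + 4/D) (Z(D) = (D + 4/D)*(5 + D) = (5 + D)*(D + 4/D))
h(b, P) = 1/(-20 + b) (h(b, P) = 1/(b + (4 + (-1)² + 5*(-1) + 20/(-1))) = 1/(b + (4 + 1 - 5 + 20*(-1))) = 1/(b + (4 + 1 - 5 - 20)) = 1/(b - 20) = 1/(-20 + b))
1/(h(25, 14) + (-7*14 + 9)) = 1/(1/(-20 + 25) + (-7*14 + 9)) = 1/(1/5 + (-98 + 9)) = 1/(⅕ - 89) = 1/(-444/5) = -5/444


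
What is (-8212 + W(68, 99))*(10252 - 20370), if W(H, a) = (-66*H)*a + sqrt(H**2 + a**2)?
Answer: 4578637832 - 50590*sqrt(577) ≈ 4.5774e+9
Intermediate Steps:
W(H, a) = sqrt(H**2 + a**2) - 66*H*a (W(H, a) = -66*H*a + sqrt(H**2 + a**2) = sqrt(H**2 + a**2) - 66*H*a)
(-8212 + W(68, 99))*(10252 - 20370) = (-8212 + (sqrt(68**2 + 99**2) - 66*68*99))*(10252 - 20370) = (-8212 + (sqrt(4624 + 9801) - 444312))*(-10118) = (-8212 + (sqrt(14425) - 444312))*(-10118) = (-8212 + (5*sqrt(577) - 444312))*(-10118) = (-8212 + (-444312 + 5*sqrt(577)))*(-10118) = (-452524 + 5*sqrt(577))*(-10118) = 4578637832 - 50590*sqrt(577)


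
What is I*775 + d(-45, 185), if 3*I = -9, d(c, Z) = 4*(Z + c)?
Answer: -1765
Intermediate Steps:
d(c, Z) = 4*Z + 4*c
I = -3 (I = (1/3)*(-9) = -3)
I*775 + d(-45, 185) = -3*775 + (4*185 + 4*(-45)) = -2325 + (740 - 180) = -2325 + 560 = -1765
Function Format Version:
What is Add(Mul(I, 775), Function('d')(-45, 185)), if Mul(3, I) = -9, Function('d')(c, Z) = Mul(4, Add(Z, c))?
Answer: -1765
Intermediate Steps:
Function('d')(c, Z) = Add(Mul(4, Z), Mul(4, c))
I = -3 (I = Mul(Rational(1, 3), -9) = -3)
Add(Mul(I, 775), Function('d')(-45, 185)) = Add(Mul(-3, 775), Add(Mul(4, 185), Mul(4, -45))) = Add(-2325, Add(740, -180)) = Add(-2325, 560) = -1765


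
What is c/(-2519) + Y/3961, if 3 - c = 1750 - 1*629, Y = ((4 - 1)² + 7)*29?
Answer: 5597214/9977759 ≈ 0.56097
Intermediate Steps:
Y = 464 (Y = (3² + 7)*29 = (9 + 7)*29 = 16*29 = 464)
c = -1118 (c = 3 - (1750 - 1*629) = 3 - (1750 - 629) = 3 - 1*1121 = 3 - 1121 = -1118)
c/(-2519) + Y/3961 = -1118/(-2519) + 464/3961 = -1118*(-1/2519) + 464*(1/3961) = 1118/2519 + 464/3961 = 5597214/9977759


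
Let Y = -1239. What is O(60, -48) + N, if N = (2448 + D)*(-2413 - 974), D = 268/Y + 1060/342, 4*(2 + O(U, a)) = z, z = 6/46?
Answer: -17978383222145/2165772 ≈ -8.3011e+6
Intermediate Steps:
z = 3/23 (z = 6*(1/46) = 3/23 ≈ 0.13043)
O(U, a) = -181/92 (O(U, a) = -2 + (1/4)*(3/23) = -2 + 3/92 = -181/92)
D = 203614/70623 (D = 268/(-1239) + 1060/342 = 268*(-1/1239) + 1060*(1/342) = -268/1239 + 530/171 = 203614/70623 ≈ 2.8831)
N = -195417162622/23541 (N = (2448 + 203614/70623)*(-2413 - 974) = (173088718/70623)*(-3387) = -195417162622/23541 ≈ -8.3011e+6)
O(60, -48) + N = -181/92 - 195417162622/23541 = -17978383222145/2165772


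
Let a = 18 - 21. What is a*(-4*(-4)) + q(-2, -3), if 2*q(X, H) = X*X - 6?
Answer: -49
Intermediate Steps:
q(X, H) = -3 + X²/2 (q(X, H) = (X*X - 6)/2 = (X² - 6)/2 = (-6 + X²)/2 = -3 + X²/2)
a = -3
a*(-4*(-4)) + q(-2, -3) = -(-12)*(-4) + (-3 + (½)*(-2)²) = -3*16 + (-3 + (½)*4) = -48 + (-3 + 2) = -48 - 1 = -49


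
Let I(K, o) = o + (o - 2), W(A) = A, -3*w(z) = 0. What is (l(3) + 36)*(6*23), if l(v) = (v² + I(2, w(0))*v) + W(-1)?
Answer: 5244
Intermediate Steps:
w(z) = 0 (w(z) = -⅓*0 = 0)
I(K, o) = -2 + 2*o (I(K, o) = o + (-2 + o) = -2 + 2*o)
l(v) = -1 + v² - 2*v (l(v) = (v² + (-2 + 2*0)*v) - 1 = (v² + (-2 + 0)*v) - 1 = (v² - 2*v) - 1 = -1 + v² - 2*v)
(l(3) + 36)*(6*23) = ((-1 + 3² - 2*3) + 36)*(6*23) = ((-1 + 9 - 6) + 36)*138 = (2 + 36)*138 = 38*138 = 5244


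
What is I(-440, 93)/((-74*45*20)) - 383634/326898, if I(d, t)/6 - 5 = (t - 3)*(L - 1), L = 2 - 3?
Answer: -9335845/8063484 ≈ -1.1578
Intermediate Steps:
L = -1
I(d, t) = 66 - 12*t (I(d, t) = 30 + 6*((t - 3)*(-1 - 1)) = 30 + 6*((-3 + t)*(-2)) = 30 + 6*(6 - 2*t) = 30 + (36 - 12*t) = 66 - 12*t)
I(-440, 93)/((-74*45*20)) - 383634/326898 = (66 - 12*93)/((-74*45*20)) - 383634/326898 = (66 - 1116)/((-3330*20)) - 383634*1/326898 = -1050/(-66600) - 21313/18161 = -1050*(-1/66600) - 21313/18161 = 7/444 - 21313/18161 = -9335845/8063484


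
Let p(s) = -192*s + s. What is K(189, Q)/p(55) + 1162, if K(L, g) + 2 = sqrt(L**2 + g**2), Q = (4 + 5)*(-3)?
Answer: 12206812/10505 - 27*sqrt(2)/2101 ≈ 1162.0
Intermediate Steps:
Q = -27 (Q = 9*(-3) = -27)
p(s) = -191*s
K(L, g) = -2 + sqrt(L**2 + g**2)
K(189, Q)/p(55) + 1162 = (-2 + sqrt(189**2 + (-27)**2))/((-191*55)) + 1162 = (-2 + sqrt(35721 + 729))/(-10505) + 1162 = (-2 + sqrt(36450))*(-1/10505) + 1162 = (-2 + 135*sqrt(2))*(-1/10505) + 1162 = (2/10505 - 27*sqrt(2)/2101) + 1162 = 12206812/10505 - 27*sqrt(2)/2101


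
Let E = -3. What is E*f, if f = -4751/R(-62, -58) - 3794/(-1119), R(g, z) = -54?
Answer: -1840415/6714 ≈ -274.12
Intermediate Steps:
f = 1840415/20142 (f = -4751/(-54) - 3794/(-1119) = -4751*(-1/54) - 3794*(-1/1119) = 4751/54 + 3794/1119 = 1840415/20142 ≈ 91.372)
E*f = -3*1840415/20142 = -1840415/6714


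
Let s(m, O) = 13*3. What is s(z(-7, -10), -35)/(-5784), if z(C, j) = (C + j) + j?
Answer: -13/1928 ≈ -0.0067427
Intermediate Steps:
z(C, j) = C + 2*j
s(m, O) = 39
s(z(-7, -10), -35)/(-5784) = 39/(-5784) = 39*(-1/5784) = -13/1928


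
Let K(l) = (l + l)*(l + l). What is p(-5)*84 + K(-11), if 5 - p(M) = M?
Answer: 1324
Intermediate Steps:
K(l) = 4*l² (K(l) = (2*l)*(2*l) = 4*l²)
p(M) = 5 - M
p(-5)*84 + K(-11) = (5 - 1*(-5))*84 + 4*(-11)² = (5 + 5)*84 + 4*121 = 10*84 + 484 = 840 + 484 = 1324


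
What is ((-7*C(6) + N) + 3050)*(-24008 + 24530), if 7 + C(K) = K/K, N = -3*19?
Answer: 1584270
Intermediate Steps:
N = -57
C(K) = -6 (C(K) = -7 + K/K = -7 + 1 = -6)
((-7*C(6) + N) + 3050)*(-24008 + 24530) = ((-7*(-6) - 57) + 3050)*(-24008 + 24530) = ((42 - 57) + 3050)*522 = (-15 + 3050)*522 = 3035*522 = 1584270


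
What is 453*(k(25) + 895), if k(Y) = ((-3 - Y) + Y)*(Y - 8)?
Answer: 382332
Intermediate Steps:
k(Y) = 24 - 3*Y (k(Y) = -3*(-8 + Y) = 24 - 3*Y)
453*(k(25) + 895) = 453*((24 - 3*25) + 895) = 453*((24 - 75) + 895) = 453*(-51 + 895) = 453*844 = 382332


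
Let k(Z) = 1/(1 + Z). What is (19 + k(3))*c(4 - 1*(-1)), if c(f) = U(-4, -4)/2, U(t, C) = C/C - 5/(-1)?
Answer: 231/4 ≈ 57.750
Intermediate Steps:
U(t, C) = 6 (U(t, C) = 1 - 5*(-1) = 1 + 5 = 6)
c(f) = 3 (c(f) = 6/2 = 6*(½) = 3)
(19 + k(3))*c(4 - 1*(-1)) = (19 + 1/(1 + 3))*3 = (19 + 1/4)*3 = (19 + ¼)*3 = (77/4)*3 = 231/4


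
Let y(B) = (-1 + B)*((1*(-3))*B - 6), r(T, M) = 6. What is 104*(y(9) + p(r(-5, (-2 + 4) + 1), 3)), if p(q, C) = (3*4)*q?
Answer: -19968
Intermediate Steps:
y(B) = (-1 + B)*(-6 - 3*B) (y(B) = (-1 + B)*(-3*B - 6) = (-1 + B)*(-6 - 3*B))
p(q, C) = 12*q
104*(y(9) + p(r(-5, (-2 + 4) + 1), 3)) = 104*((6 - 3*9 - 3*9**2) + 12*6) = 104*((6 - 27 - 3*81) + 72) = 104*((6 - 27 - 243) + 72) = 104*(-264 + 72) = 104*(-192) = -19968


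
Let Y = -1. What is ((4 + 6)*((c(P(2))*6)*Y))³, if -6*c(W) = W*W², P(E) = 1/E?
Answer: 125/64 ≈ 1.9531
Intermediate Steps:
c(W) = -W³/6 (c(W) = -W*W²/6 = -W³/6)
((4 + 6)*((c(P(2))*6)*Y))³ = ((4 + 6)*((-(1/2)³/6*6)*(-1)))³ = (10*((-(½)³/6*6)*(-1)))³ = (10*((-⅙*⅛*6)*(-1)))³ = (10*(-1/48*6*(-1)))³ = (10*(-⅛*(-1)))³ = (10*(⅛))³ = (5/4)³ = 125/64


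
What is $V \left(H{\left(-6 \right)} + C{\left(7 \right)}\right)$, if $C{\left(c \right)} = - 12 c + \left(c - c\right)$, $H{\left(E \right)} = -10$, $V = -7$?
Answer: $658$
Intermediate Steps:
$C{\left(c \right)} = - 12 c$ ($C{\left(c \right)} = - 12 c + 0 = - 12 c$)
$V \left(H{\left(-6 \right)} + C{\left(7 \right)}\right) = - 7 \left(-10 - 84\right) = \left(-7\right) \left(-94\right) = 658$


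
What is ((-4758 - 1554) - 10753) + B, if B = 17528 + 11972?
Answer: 12435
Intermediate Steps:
B = 29500
((-4758 - 1554) - 10753) + B = ((-4758 - 1554) - 10753) + 29500 = (-6312 - 10753) + 29500 = -17065 + 29500 = 12435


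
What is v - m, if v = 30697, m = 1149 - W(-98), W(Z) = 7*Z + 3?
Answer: 28865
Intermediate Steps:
W(Z) = 3 + 7*Z
m = 1832 (m = 1149 - (3 + 7*(-98)) = 1149 - (3 - 686) = 1149 - 1*(-683) = 1149 + 683 = 1832)
v - m = 30697 - 1*1832 = 30697 - 1832 = 28865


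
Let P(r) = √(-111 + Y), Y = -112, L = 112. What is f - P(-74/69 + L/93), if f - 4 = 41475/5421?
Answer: 21053/1807 - I*√223 ≈ 11.651 - 14.933*I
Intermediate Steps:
f = 21053/1807 (f = 4 + 41475/5421 = 4 + 41475*(1/5421) = 4 + 13825/1807 = 21053/1807 ≈ 11.651)
P(r) = I*√223 (P(r) = √(-111 - 112) = √(-223) = I*√223)
f - P(-74/69 + L/93) = 21053/1807 - I*√223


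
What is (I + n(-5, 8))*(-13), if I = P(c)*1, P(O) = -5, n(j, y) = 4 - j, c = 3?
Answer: -52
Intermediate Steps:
I = -5 (I = -5*1 = -5)
(I + n(-5, 8))*(-13) = (-5 + (4 - 1*(-5)))*(-13) = (-5 + (4 + 5))*(-13) = (-5 + 9)*(-13) = 4*(-13) = -52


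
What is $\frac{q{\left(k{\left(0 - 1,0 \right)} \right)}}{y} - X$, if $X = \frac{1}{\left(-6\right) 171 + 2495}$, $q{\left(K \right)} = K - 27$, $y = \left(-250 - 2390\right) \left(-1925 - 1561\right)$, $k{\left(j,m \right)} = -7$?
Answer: $- \frac{4626493}{6759632880} \approx -0.00068443$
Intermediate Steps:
$y = 9203040$ ($y = \left(-2640\right) \left(-3486\right) = 9203040$)
$q{\left(K \right)} = -27 + K$
$X = \frac{1}{1469}$ ($X = \frac{1}{-1026 + 2495} = \frac{1}{1469} \approx 0.00068074$)
$\frac{q{\left(k{\left(0 - 1,0 \right)} \right)}}{y} - X = \frac{-27 - 7}{9203040} - \frac{1}{1469} = \left(-34\right) \frac{1}{9203040} - \frac{1}{1469} = - \frac{17}{4601520} - \frac{1}{1469} = - \frac{4626493}{6759632880}$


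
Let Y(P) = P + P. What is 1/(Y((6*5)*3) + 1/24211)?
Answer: 24211/4357981 ≈ 0.0055556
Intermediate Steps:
Y(P) = 2*P
1/(Y((6*5)*3) + 1/24211) = 1/(2*((6*5)*3) + 1/24211) = 1/(2*(30*3) + 1/24211) = 1/(2*90 + 1/24211) = 1/(180 + 1/24211) = 1/(4357981/24211) = 24211/4357981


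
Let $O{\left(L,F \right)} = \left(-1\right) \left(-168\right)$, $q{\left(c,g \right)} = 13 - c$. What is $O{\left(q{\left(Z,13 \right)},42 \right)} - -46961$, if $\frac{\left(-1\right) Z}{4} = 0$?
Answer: $47129$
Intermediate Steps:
$Z = 0$ ($Z = \left(-4\right) 0 = 0$)
$O{\left(L,F \right)} = 168$
$O{\left(q{\left(Z,13 \right)},42 \right)} - -46961 = 168 - -46961 = 168 + 46961 = 47129$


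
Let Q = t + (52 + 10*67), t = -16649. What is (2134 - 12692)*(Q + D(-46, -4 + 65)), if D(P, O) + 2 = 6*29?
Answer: 166341290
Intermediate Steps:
D(P, O) = 172 (D(P, O) = -2 + 6*29 = -2 + 174 = 172)
Q = -15927 (Q = -16649 + (52 + 10*67) = -16649 + (52 + 670) = -16649 + 722 = -15927)
(2134 - 12692)*(Q + D(-46, -4 + 65)) = (2134 - 12692)*(-15927 + 172) = -10558*(-15755) = 166341290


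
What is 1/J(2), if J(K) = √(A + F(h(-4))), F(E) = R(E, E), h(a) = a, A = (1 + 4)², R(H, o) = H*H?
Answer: √41/41 ≈ 0.15617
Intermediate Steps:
R(H, o) = H²
A = 25 (A = 5² = 25)
F(E) = E²
J(K) = √41 (J(K) = √(25 + (-4)²) = √(25 + 16) = √41)
1/J(2) = 1/(√41) = √41/41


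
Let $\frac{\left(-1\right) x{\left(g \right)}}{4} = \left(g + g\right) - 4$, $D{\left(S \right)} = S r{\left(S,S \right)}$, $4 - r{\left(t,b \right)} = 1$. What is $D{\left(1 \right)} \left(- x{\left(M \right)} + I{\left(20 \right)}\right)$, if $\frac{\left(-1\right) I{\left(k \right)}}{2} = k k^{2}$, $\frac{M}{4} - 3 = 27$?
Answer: $-45168$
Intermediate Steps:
$M = 120$ ($M = 12 + 4 \cdot 27 = 12 + 108 = 120$)
$r{\left(t,b \right)} = 3$ ($r{\left(t,b \right)} = 4 - 1 = 3$)
$I{\left(k \right)} = - 2 k^{3}$ ($I{\left(k \right)} = - 2 k k^{2} = - 2 k^{3}$)
$D{\left(S \right)} = 3 S$ ($D{\left(S \right)} = S 3 = 3 S$)
$x{\left(g \right)} = 16 - 8 g$ ($x{\left(g \right)} = - 4 \left(\left(g + g\right) - 4\right) = - 4 \left(2 g - 4\right) = - 4 \left(-4 + 2 g\right) = 16 - 8 g$)
$D{\left(1 \right)} \left(- x{\left(M \right)} + I{\left(20 \right)}\right) = 3 \cdot 1 \left(- (16 - 960) - 2 \cdot 20^{3}\right) = 3 \left(- (16 - 960) - 16000\right) = 3 \left(\left(-1\right) \left(-944\right) - 16000\right) = 3 \left(944 - 16000\right) = 3 \left(-15056\right) = -45168$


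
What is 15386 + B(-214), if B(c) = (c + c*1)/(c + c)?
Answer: 15387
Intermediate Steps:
B(c) = 1 (B(c) = (c + c)/((2*c)) = (2*c)*(1/(2*c)) = 1)
15386 + B(-214) = 15386 + 1 = 15387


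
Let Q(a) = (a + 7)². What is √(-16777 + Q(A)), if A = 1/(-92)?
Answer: I*√141587079/92 ≈ 129.34*I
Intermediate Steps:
A = -1/92 ≈ -0.010870
Q(a) = (7 + a)²
√(-16777 + Q(A)) = √(-16777 + (7 - 1/92)²) = √(-16777 + (643/92)²) = √(-16777 + 413449/8464) = √(-141587079/8464) = I*√141587079/92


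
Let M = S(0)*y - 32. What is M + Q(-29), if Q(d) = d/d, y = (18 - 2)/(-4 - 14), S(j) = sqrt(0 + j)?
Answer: -31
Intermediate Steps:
S(j) = sqrt(j)
y = -8/9 (y = 16/(-18) = 16*(-1/18) = -8/9 ≈ -0.88889)
Q(d) = 1
M = -32 (M = sqrt(0)*(-8/9) - 32 = 0*(-8/9) - 32 = 0 - 32 = -32)
M + Q(-29) = -32 + 1 = -31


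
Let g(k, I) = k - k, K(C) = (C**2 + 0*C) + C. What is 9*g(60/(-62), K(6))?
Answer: 0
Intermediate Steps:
K(C) = C + C**2 (K(C) = (C**2 + 0) + C = C**2 + C = C + C**2)
g(k, I) = 0
9*g(60/(-62), K(6)) = 9*0 = 0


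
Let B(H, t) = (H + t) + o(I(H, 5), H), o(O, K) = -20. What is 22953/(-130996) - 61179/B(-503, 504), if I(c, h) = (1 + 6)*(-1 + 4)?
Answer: 8013768177/2488924 ≈ 3219.8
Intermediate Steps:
I(c, h) = 21 (I(c, h) = 7*3 = 21)
B(H, t) = -20 + H + t (B(H, t) = (H + t) - 20 = -20 + H + t)
22953/(-130996) - 61179/B(-503, 504) = 22953/(-130996) - 61179/(-20 - 503 + 504) = 22953*(-1/130996) - 61179/(-19) = -22953/130996 - 61179*(-1/19) = -22953/130996 + 61179/19 = 8013768177/2488924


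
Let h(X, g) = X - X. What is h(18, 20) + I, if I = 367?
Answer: 367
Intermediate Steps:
h(X, g) = 0
h(18, 20) + I = 0 + 367 = 367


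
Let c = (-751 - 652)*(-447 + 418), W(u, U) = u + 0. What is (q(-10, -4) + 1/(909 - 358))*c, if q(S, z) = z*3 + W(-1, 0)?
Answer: -10048286/19 ≈ -5.2886e+5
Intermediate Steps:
W(u, U) = u
c = 40687 (c = -1403*(-29) = 40687)
q(S, z) = -1 + 3*z (q(S, z) = z*3 - 1 = 3*z - 1 = -1 + 3*z)
(q(-10, -4) + 1/(909 - 358))*c = ((-1 + 3*(-4)) + 1/(909 - 358))*40687 = ((-1 - 12) + 1/551)*40687 = (-13 + 1/551)*40687 = -7162/551*40687 = -10048286/19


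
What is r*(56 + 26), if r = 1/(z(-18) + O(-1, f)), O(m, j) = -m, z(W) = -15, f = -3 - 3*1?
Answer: -41/7 ≈ -5.8571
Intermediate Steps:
f = -6 (f = -3 - 3 = -6)
r = -1/14 (r = 1/(-15 - 1*(-1)) = 1/(-15 + 1) = 1/(-14) = -1/14 ≈ -0.071429)
r*(56 + 26) = -(56 + 26)/14 = -1/14*82 = -41/7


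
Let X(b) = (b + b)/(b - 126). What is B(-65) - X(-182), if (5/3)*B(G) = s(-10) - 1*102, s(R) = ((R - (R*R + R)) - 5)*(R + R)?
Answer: 65869/55 ≈ 1197.6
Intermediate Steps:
s(R) = 2*R*(-5 - R²) (s(R) = ((R - (R² + R)) - 5)*(2*R) = ((R - (R + R²)) - 5)*(2*R) = ((R + (-R - R²)) - 5)*(2*R) = (-R² - 5)*(2*R) = (-5 - R²)*(2*R) = 2*R*(-5 - R²))
X(b) = 2*b/(-126 + b) (X(b) = (2*b)/(-126 + b) = 2*b/(-126 + b))
B(G) = 5994/5 (B(G) = 3*(-2*(-10)*(5 + (-10)²) - 1*102)/5 = 3*(-2*(-10)*(5 + 100) - 102)/5 = 3*(-2*(-10)*105 - 102)/5 = 3*(2100 - 102)/5 = (⅗)*1998 = 5994/5)
B(-65) - X(-182) = 5994/5 - 2*(-182)/(-126 - 182) = 5994/5 - 2*(-182)/(-308) = 5994/5 - 2*(-182)*(-1)/308 = 5994/5 - 1*13/11 = 5994/5 - 13/11 = 65869/55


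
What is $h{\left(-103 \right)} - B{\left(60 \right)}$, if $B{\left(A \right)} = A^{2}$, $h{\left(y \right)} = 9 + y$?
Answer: $-3694$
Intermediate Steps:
$h{\left(-103 \right)} - B{\left(60 \right)} = \left(9 - 103\right) - 60^{2} = -94 - 3600 = -3694$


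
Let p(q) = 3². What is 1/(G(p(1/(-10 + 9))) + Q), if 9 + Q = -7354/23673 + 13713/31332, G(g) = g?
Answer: 35320116/4486301 ≈ 7.8729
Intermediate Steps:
p(q) = 9
Q = -313394743/35320116 (Q = -9 + (-7354/23673 + 13713/31332) = -9 + (-7354*1/23673 + 13713*(1/31332)) = -9 + (-7354/23673 + 653/1492) = -9 + 4486301/35320116 = -313394743/35320116 ≈ -8.8730)
1/(G(p(1/(-10 + 9))) + Q) = 1/(9 - 313394743/35320116) = 1/(4486301/35320116) = 35320116/4486301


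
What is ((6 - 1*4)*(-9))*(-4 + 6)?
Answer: -36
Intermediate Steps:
((6 - 1*4)*(-9))*(-4 + 6) = ((6 - 4)*(-9))*2 = (2*(-9))*2 = -18*2 = -36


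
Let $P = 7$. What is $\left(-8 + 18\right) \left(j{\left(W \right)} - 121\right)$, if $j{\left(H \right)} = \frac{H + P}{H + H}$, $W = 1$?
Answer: $-1170$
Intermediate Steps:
$j{\left(H \right)} = \frac{7 + H}{2 H}$ ($j{\left(H \right)} = \frac{H + 7}{H + H} = \frac{7 + H}{2 H}$)
$\left(-8 + 18\right) \left(j{\left(W \right)} - 121\right) = \left(-8 + 18\right) \left(\frac{7 + 1}{2 \cdot 1} - 121\right) = 10 \left(\frac{1}{2} \cdot 1 \cdot 8 - 121\right) = 10 \left(4 - 121\right) = 10 \left(-117\right) = -1170$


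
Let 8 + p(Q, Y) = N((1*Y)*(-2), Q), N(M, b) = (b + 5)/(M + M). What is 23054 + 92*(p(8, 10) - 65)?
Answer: 163081/10 ≈ 16308.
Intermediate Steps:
N(M, b) = (5 + b)/(2*M) (N(M, b) = (5 + b)/((2*M)) = (5 + b)*(1/(2*M)) = (5 + b)/(2*M))
p(Q, Y) = -8 - (5 + Q)/(4*Y) (p(Q, Y) = -8 + (5 + Q)/(2*(((1*Y)*(-2)))) = -8 + (5 + Q)/(2*((Y*(-2)))) = -8 + (5 + Q)/(2*((-2*Y))) = -8 + (-1/(2*Y))*(5 + Q)/2 = -8 - (5 + Q)/(4*Y))
23054 + 92*(p(8, 10) - 65) = 23054 + 92*((1/4)*(-5 - 1*8 - 32*10)/10 - 65) = 23054 + 92*((1/4)*(1/10)*(-5 - 8 - 320) - 65) = 23054 + 92*((1/4)*(1/10)*(-333) - 65) = 23054 + 92*(-333/40 - 65) = 23054 + 92*(-2933/40) = 23054 - 67459/10 = 163081/10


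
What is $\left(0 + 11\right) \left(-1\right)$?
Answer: $-11$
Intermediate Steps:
$\left(0 + 11\right) \left(-1\right) = 11 \left(-1\right) = -11$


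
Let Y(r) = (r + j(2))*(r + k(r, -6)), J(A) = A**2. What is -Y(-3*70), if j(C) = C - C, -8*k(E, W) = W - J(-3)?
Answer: -174825/4 ≈ -43706.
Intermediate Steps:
k(E, W) = 9/8 - W/8 (k(E, W) = -(W - 1*(-3)**2)/8 = -(W - 1*9)/8 = -(W - 9)/8 = -(-9 + W)/8 = 9/8 - W/8)
j(C) = 0
Y(r) = r*(15/8 + r) (Y(r) = (r + 0)*(r + (9/8 - 1/8*(-6))) = r*(r + (9/8 + 3/4)) = r*(r + 15/8) = r*(15/8 + r))
-Y(-3*70) = -(-3*70)*(15 + 8*(-3*70))/8 = -(-210)*(15 + 8*(-210))/8 = -(-210)*(15 - 1680)/8 = -(-210)*(-1665)/8 = -1*174825/4 = -174825/4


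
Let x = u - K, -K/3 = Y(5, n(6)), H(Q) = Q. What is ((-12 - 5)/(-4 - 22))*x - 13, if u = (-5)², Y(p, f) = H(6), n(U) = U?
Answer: 393/26 ≈ 15.115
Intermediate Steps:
Y(p, f) = 6
K = -18 (K = -3*6 = -18)
u = 25
x = 43 (x = 25 - 1*(-18) = 25 + 18 = 43)
((-12 - 5)/(-4 - 22))*x - 13 = ((-12 - 5)/(-4 - 22))*43 - 13 = -17/(-26)*43 - 13 = -17*(-1/26)*43 - 13 = (17/26)*43 - 13 = 731/26 - 13 = 393/26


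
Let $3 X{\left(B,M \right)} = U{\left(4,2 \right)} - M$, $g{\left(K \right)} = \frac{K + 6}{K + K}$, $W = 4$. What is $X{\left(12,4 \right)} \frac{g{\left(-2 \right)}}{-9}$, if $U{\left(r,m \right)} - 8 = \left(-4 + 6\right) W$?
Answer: $\frac{4}{9} \approx 0.44444$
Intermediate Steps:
$g{\left(K \right)} = \frac{6 + K}{2 K}$
$U{\left(r,m \right)} = 16$ ($U{\left(r,m \right)} = 8 + \left(-4 + 6\right) 4 = 8 + 2 \cdot 4 = 8 + 8 = 16$)
$X{\left(B,M \right)} = \frac{16}{3} - \frac{M}{3}$ ($X{\left(B,M \right)} = \frac{16 - M}{3} = \frac{16}{3} - \frac{M}{3}$)
$X{\left(12,4 \right)} \frac{g{\left(-2 \right)}}{-9} = \left(\frac{16}{3} - \frac{4}{3}\right) \frac{\frac{1}{2} \frac{1}{-2} \left(6 - 2\right)}{-9} = \left(\frac{16}{3} - \frac{4}{3}\right) \frac{1}{2} \left(- \frac{1}{2}\right) 4 \left(- \frac{1}{9}\right) = 4 \left(\left(-1\right) \left(- \frac{1}{9}\right)\right) = 4 \cdot \frac{1}{9} = \frac{4}{9}$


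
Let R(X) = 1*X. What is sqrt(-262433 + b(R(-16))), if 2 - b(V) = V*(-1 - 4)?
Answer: I*sqrt(262511) ≈ 512.36*I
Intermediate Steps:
R(X) = X
b(V) = 2 + 5*V (b(V) = 2 - V*(-1 - 4) = 2 - V*(-5) = 2 - (-5)*V = 2 + 5*V)
sqrt(-262433 + b(R(-16))) = sqrt(-262433 + (2 + 5*(-16))) = sqrt(-262433 + (2 - 80)) = sqrt(-262433 - 78) = sqrt(-262511) = I*sqrt(262511)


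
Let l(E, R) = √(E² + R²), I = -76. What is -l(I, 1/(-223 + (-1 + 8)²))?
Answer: -√174874177/174 ≈ -76.000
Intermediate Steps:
-l(I, 1/(-223 + (-1 + 8)²)) = -√((-76)² + (1/(-223 + (-1 + 8)²))²) = -√(5776 + (1/(-223 + 7²))²) = -√(5776 + (1/(-223 + 49))²) = -√(5776 + (1/(-174))²) = -√(5776 + (-1/174)²) = -√(5776 + 1/30276) = -√(174874177/30276) = -√174874177/174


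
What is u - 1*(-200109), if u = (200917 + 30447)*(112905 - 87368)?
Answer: 5908542577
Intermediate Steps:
u = 5908342468 (u = 231364*25537 = 5908342468)
u - 1*(-200109) = 5908342468 - 1*(-200109) = 5908342468 + 200109 = 5908542577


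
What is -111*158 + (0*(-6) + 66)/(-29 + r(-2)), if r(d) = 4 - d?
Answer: -403440/23 ≈ -17541.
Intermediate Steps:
-111*158 + (0*(-6) + 66)/(-29 + r(-2)) = -111*158 + (0*(-6) + 66)/(-29 + (4 - 1*(-2))) = -17538 + (0 + 66)/(-29 + (4 + 2)) = -17538 + 66/(-29 + 6) = -17538 + 66/(-23) = -17538 + 66*(-1/23) = -17538 - 66/23 = -403440/23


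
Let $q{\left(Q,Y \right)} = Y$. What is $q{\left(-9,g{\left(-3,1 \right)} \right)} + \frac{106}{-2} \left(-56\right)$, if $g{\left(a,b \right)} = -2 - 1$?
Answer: $2965$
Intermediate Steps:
$g{\left(a,b \right)} = -3$ ($g{\left(a,b \right)} = -2 - 1 = -3$)
$q{\left(-9,g{\left(-3,1 \right)} \right)} + \frac{106}{-2} \left(-56\right) = -3 + \frac{106}{-2} \left(-56\right) = -3 + 106 \left(- \frac{1}{2}\right) \left(-56\right) = -3 - -2968 = -3 + 2968 = 2965$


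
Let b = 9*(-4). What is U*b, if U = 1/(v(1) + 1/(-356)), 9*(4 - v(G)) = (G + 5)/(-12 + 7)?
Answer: -192240/22057 ≈ -8.7156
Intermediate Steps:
v(G) = 37/9 + G/45 (v(G) = 4 - (G + 5)/(9*(-12 + 7)) = 4 - (5 + G)/(9*(-5)) = 4 - (5 + G)*(-1)/(9*5) = 4 - (-1 - G/5)/9 = 4 + (1/9 + G/45) = 37/9 + G/45)
b = -36
U = 5340/22057 (U = 1/((37/9 + (1/45)*1) + 1/(-356)) = 1/((37/9 + 1/45) - 1/356) = 1/(62/15 - 1/356) = 1/(22057/5340) = 5340/22057 ≈ 0.24210)
U*b = (5340/22057)*(-36) = -192240/22057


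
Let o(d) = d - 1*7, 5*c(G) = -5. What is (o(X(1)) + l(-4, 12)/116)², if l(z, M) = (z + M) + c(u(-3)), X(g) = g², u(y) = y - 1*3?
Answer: 474721/13456 ≈ 35.279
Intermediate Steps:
u(y) = -3 + y (u(y) = y - 3 = -3 + y)
c(G) = -1 (c(G) = (⅕)*(-5) = -1)
o(d) = -7 + d (o(d) = d - 7 = -7 + d)
l(z, M) = -1 + M + z (l(z, M) = (z + M) - 1 = (M + z) - 1 = -1 + M + z)
(o(X(1)) + l(-4, 12)/116)² = ((-7 + 1²) + (-1 + 12 - 4)/116)² = ((-7 + 1) + 7*(1/116))² = (-6 + 7/116)² = (-689/116)² = 474721/13456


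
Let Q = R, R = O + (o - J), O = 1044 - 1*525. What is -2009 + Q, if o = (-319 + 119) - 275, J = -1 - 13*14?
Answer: -1782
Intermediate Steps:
O = 519 (O = 1044 - 525 = 519)
J = -183 (J = -1 - 182 = -183)
o = -475 (o = -200 - 275 = -475)
R = 227 (R = 519 + (-475 - 1*(-183)) = 519 + (-475 + 183) = 519 - 292 = 227)
Q = 227
-2009 + Q = -2009 + 227 = -1782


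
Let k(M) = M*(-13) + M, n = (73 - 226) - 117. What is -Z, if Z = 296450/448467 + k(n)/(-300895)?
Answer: -17549457934/26988295593 ≈ -0.65026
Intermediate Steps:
n = -270 (n = -153 - 117 = -270)
k(M) = -12*M (k(M) = -13*M + M = -12*M)
Z = 17549457934/26988295593 (Z = 296450/448467 - 12*(-270)/(-300895) = 296450*(1/448467) + 3240*(-1/300895) = 296450/448467 - 648/60179 = 17549457934/26988295593 ≈ 0.65026)
-Z = -1*17549457934/26988295593 = -17549457934/26988295593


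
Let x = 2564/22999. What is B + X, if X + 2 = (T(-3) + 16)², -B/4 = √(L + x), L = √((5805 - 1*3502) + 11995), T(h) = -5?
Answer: 119 - 4*√(58969436 + 528954001*√14298)/22999 ≈ 75.240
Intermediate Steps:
x = 2564/22999 (x = 2564*(1/22999) = 2564/22999 ≈ 0.11148)
L = √14298 (L = √((5805 - 3502) + 11995) = √(2303 + 11995) = √14298 ≈ 119.57)
B = -4*√(2564/22999 + √14298) (B = -4*√(√14298 + 2564/22999) = -4*√(2564/22999 + √14298) ≈ -43.760)
X = 119 (X = -2 + (-5 + 16)² = -2 + 11² = -2 + 121 = 119)
B + X = -4*√(58969436 + 528954001*√14298)/22999 + 119 = 119 - 4*√(58969436 + 528954001*√14298)/22999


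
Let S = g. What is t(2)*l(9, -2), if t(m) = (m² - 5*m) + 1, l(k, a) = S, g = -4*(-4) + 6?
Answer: -110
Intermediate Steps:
g = 22 (g = 16 + 6 = 22)
S = 22
l(k, a) = 22
t(m) = 1 + m² - 5*m
t(2)*l(9, -2) = (1 + 2² - 5*2)*22 = (1 + 4 - 10)*22 = -5*22 = -110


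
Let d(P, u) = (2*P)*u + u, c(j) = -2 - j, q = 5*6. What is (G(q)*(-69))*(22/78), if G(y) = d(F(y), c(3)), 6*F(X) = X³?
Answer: 11386265/13 ≈ 8.7587e+5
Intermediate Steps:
F(X) = X³/6
q = 30
d(P, u) = u + 2*P*u (d(P, u) = 2*P*u + u = u + 2*P*u)
G(y) = -5 - 5*y³/3 (G(y) = (-2 - 1*3)*(1 + 2*(y³/6)) = (-2 - 3)*(1 + y³/3) = -5*(1 + y³/3) = -5 - 5*y³/3)
(G(q)*(-69))*(22/78) = ((-5 - 5/3*30³)*(-69))*(22/78) = ((-5 - 5/3*27000)*(-69))*(22*(1/78)) = ((-5 - 45000)*(-69))*(11/39) = -45005*(-69)*(11/39) = 3105345*(11/39) = 11386265/13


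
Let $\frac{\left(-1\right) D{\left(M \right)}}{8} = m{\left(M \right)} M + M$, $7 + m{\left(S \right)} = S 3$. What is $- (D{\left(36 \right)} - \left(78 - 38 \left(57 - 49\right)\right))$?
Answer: $29150$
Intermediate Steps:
$m{\left(S \right)} = -7 + 3 S$ ($m{\left(S \right)} = -7 + S 3 = -7 + 3 S$)
$D{\left(M \right)} = - 8 M - 8 M \left(-7 + 3 M\right)$ ($D{\left(M \right)} = - 8 \left(\left(-7 + 3 M\right) M + M\right) = - 8 \left(M \left(-7 + 3 M\right) + M\right) = - 8 \left(M + M \left(-7 + 3 M\right)\right) = - 8 M - 8 M \left(-7 + 3 M\right)$)
$- (D{\left(36 \right)} - \left(78 - 38 \left(57 - 49\right)\right)) = - (24 \cdot 36 \left(2 - 36\right) - \left(78 - 38 \left(57 - 49\right)\right)) = - (24 \cdot 36 \left(-34\right) - \left(78 - 304\right)) = - (-29376 - \left(78 - 304\right)) = - (-29376 - -226) = - (-29376 + 226) = \left(-1\right) \left(-29150\right) = 29150$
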